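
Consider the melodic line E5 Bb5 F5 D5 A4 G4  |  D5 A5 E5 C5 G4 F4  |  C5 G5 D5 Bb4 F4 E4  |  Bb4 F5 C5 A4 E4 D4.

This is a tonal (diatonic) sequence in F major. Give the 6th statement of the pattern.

Unit = 6 notes; the statements start on E5, D5, C5, Bb4, moving down a 2nd each time.
Continuing the starts: A4 → G4.
So cell 6 is G4 D5 A4 F4 C4 Bb3.

G4 D5 A4 F4 C4 Bb3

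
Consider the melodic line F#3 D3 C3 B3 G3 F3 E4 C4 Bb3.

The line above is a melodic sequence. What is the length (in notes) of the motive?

Try groups of 3 (3 cells in 9 notes):
F#3 D3 C3 | B3 G3 F3 | E4 C4 Bb3
Each cell is the previous one up a 4th — so the unit is 3 notes.

3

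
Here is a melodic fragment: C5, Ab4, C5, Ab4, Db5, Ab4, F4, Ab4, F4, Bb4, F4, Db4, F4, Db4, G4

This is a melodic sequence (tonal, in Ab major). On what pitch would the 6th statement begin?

Taking 5-note groups, the heads are C5, Ab4, F4: the pattern moves down a 3rd.
Continuing: Db4 → Bb3 → G3. Statement 6 starts on G3.

G3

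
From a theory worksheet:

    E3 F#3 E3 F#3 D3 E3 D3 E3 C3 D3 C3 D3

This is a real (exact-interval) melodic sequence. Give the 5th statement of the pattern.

Ab2 Bb2 Ab2 Bb2

With a 4-note motive the entries are E3, D3, C3, each down a 2nd from the previous.
Carrying on: Bb2 → Ab2.
So cell 5 is Ab2 Bb2 Ab2 Bb2.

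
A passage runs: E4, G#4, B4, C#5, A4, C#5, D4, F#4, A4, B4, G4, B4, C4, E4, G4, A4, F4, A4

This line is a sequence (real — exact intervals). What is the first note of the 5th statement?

The 6-note cells begin on E4, D4, C4 — each down a 2nd from the last.
Continuing: Bb3 → Ab3. Statement 5 starts on Ab3.

Ab3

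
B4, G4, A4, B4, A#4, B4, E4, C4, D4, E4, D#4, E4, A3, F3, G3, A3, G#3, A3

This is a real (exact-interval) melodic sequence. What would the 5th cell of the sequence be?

G2 Eb2 F2 G2 F#2 G2

The 6-note cells begin on B4, E4, A3 — each down a 5th from the last.
Carrying on: D3 → G2.
So cell 5 is G2 Eb2 F2 G2 F#2 G2.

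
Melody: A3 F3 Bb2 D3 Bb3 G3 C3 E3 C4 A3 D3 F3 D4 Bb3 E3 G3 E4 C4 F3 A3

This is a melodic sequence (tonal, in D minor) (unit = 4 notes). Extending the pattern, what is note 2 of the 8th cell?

F4

With 4-note cells, note 2 of each statement runs F3, G3, A3, Bb3, C4.
Each moves up a 2nd. Continuing: D4 → E4 → F4.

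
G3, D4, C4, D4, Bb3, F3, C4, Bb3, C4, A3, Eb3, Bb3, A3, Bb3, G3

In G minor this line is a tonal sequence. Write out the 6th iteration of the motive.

Unit = 5 notes; the statements start on G3, F3, Eb3, moving down a 2nd each time.
Extending down a 2nd: D3 → C3 → Bb2.
Statement 6 starts on Bb2 and keeps the same diatonic contour: Bb2 F3 Eb3 F3 D3.

Bb2 F3 Eb3 F3 D3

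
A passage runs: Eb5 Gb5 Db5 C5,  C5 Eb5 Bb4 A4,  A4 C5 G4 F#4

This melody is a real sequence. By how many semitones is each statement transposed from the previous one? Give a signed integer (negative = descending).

Unit = 4 notes; the statements start on Eb5, C5, A4, moving down a 3rd each time.
Eb5→C5 is 72 − 75 = -3 semitones.

-3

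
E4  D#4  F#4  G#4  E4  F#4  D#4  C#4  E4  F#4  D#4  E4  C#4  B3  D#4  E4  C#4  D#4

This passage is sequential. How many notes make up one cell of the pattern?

Try groups of 6 (3 cells in 18 notes):
E4 D#4 F#4 G#4 E4 F#4 | D#4 C#4 E4 F#4 D#4 E4 | C#4 B3 D#4 E4 C#4 D#4
That's a consistent down a 2nd shift per cell, and no other grouping gives one.

6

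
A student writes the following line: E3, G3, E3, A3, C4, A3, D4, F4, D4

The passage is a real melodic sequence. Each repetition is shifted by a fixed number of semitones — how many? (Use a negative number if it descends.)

Taking 3-note groups, the heads are E3, A3, D4: the pattern moves up a 4th.
E3→A3 is 57 − 52 = 5 semitones.

5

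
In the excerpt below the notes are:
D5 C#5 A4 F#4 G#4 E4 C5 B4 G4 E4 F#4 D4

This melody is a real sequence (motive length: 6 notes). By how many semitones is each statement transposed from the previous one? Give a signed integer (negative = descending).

-2

Taking 6-note groups, the heads are D5, C5: the pattern moves down a 2nd.
D5→C5 is 72 − 74 = -2 semitones.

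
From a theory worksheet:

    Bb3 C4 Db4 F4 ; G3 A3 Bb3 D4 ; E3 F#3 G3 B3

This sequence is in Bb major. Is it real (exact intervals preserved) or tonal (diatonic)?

Each cell has the same semitone pattern (2, 1, 4) — intervals are preserved exactly.
And Db4 lies outside Bb major, so the sequence is real rather than tonal.

real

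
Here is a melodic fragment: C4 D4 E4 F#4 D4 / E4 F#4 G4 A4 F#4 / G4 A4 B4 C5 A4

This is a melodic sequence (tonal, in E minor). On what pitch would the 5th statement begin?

With a 5-note motive the entries are C4, E4, G4, each up a 3rd from the previous.
Extending the heads up a 3rd: B4 → D5.

D5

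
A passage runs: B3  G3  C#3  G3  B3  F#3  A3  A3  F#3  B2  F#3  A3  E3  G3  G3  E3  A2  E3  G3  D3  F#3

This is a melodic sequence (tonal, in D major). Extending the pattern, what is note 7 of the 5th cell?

D3

With 7-note cells, note 7 of each statement runs A3, G3, F#3.
Carrying that down a 2nd forward: E3 → D3.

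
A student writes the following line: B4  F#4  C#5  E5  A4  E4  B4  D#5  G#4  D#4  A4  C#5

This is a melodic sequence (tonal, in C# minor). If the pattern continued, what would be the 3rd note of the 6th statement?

E4

With 4-note cells, note 3 of each statement runs C#5, B4, A4.
Extending down a 2nd: G#4 → F#4 → E4.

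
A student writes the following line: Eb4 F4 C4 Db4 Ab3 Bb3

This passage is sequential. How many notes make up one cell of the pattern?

2

Try groups of 2 (3 cells in 6 notes):
Eb4 F4 | C4 Db4 | Ab3 Bb3
Every group is a transposition down a 3rd of the one before; no shorter unit works.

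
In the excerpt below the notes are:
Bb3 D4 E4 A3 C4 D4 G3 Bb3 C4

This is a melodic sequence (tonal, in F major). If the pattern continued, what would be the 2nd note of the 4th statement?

A3

The unit is 3 notes. Position-2 pitches of the 3 shown cells: D4, C4, Bb3.
Each moves down a 2nd; the next is A3.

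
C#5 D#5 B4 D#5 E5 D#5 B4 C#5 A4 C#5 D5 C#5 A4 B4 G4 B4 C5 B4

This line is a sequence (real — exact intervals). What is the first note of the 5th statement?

With a 6-note motive the entries are C#5, B4, A4, each down a 2nd from the previous.
Extending the heads down a 2nd: G4 → F4.

F4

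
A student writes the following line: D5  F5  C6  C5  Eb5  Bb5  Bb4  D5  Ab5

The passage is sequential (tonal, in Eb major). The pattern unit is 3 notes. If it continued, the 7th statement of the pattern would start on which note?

Eb4

Taking 3-note groups, the heads are D5, C5, Bb4: the pattern moves down a 2nd.
Continuing: Ab4 → G4 → F4 → Eb4. Statement 7 starts on Eb4.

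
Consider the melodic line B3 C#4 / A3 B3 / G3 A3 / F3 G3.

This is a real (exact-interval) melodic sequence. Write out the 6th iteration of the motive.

Db3 Eb3

With a 2-note motive the entries are B3, A3, G3, F3, each down a 2nd from the previous.
Carrying on: Eb3 → Db3.
From Db3 the exact shape gives Db3 Eb3.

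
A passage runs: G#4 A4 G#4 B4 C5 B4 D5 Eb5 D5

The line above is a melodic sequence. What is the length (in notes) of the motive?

Try groups of 3 (3 cells in 9 notes):
G#4 A4 G#4 | B4 C5 B4 | D5 Eb5 D5
Each cell is the previous one up a 3rd — so the unit is 3 notes.

3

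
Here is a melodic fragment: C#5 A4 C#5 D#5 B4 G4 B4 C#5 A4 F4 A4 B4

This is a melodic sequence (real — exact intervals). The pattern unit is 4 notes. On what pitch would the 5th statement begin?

The 4-note cells begin on C#5, B4, A4 — each down a 2nd from the last.
Continuing: G4 → F4. Statement 5 starts on F4.

F4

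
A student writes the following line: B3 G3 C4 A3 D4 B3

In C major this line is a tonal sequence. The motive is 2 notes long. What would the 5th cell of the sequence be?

F4 D4

Taking 2-note groups, the heads are B3, C4, D4: the pattern moves up a 2nd.
Continuing the starts: E4 → F4.
Statement 5 starts on F4 and keeps the same diatonic contour: F4 D4.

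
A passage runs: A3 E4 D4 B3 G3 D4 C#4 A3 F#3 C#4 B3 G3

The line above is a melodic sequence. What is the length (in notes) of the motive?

There are 12 notes; a 4-note unit gives 3 cells:
A3 E4 D4 B3 | G3 D4 C#4 A3 | F#3 C#4 B3 G3
Every group is a transposition down a 2nd of the one before; no shorter unit works.

4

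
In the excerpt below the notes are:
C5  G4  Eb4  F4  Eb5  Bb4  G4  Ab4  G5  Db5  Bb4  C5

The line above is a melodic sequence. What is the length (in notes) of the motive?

There are 12 notes; a 4-note unit gives 3 cells:
C5 G4 Eb4 F4 | Eb5 Bb4 G4 Ab4 | G5 Db5 Bb4 C5
Each cell is the previous one up a 3rd — so the unit is 4 notes.

4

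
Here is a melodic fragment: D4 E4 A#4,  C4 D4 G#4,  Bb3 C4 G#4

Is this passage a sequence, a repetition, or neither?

neither

Note 3 of cell 3 is G#4; if this were a sequence it would be F#4. No unit length gives a consistent transposition pattern.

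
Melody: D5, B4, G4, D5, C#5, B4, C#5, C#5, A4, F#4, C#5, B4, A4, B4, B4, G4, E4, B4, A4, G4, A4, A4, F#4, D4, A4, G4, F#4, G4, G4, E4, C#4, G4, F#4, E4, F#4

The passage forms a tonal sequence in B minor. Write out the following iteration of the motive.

F#4 D4 B3 F#4 E4 D4 E4

With a 7-note motive the entries are D5, C#5, B4, A4, G4, each down a 2nd from the previous.
So cell 6 is F#4 D4 B3 F#4 E4 D4 E4.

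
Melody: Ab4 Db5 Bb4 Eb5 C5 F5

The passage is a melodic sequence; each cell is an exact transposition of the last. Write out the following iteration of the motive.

The 2-note cells begin on Ab4, Bb4, C5 — each up a 2nd from the last.
So cell 4 is D5 G5.

D5 G5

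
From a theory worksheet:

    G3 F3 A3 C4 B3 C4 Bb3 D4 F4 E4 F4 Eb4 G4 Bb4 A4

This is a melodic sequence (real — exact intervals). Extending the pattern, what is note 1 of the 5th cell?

Grouping in 5s, the 1st note of each cell is G3, C4, F4.
Carrying that up a 4th forward: Bb4 → Eb5.

Eb5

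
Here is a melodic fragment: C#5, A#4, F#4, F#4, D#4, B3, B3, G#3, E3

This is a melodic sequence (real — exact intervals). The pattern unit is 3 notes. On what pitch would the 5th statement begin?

A2

Taking 3-note groups, the heads are C#5, F#4, B3: the pattern moves down a 5th.
Continuing: E3 → A2. Statement 5 starts on A2.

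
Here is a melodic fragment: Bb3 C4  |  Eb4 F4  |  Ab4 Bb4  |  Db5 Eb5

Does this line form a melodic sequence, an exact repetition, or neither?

Each 2-note cell is the previous one transposed up a 4th.

sequence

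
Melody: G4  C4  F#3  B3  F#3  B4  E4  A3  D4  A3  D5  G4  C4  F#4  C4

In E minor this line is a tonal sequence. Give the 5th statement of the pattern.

Unit = 5 notes; the statements start on G4, B4, D5, moving up a 3rd each time.
Carrying on: F#5 → A5.
So cell 5 is A5 D5 G4 C5 G4.

A5 D5 G4 C5 G4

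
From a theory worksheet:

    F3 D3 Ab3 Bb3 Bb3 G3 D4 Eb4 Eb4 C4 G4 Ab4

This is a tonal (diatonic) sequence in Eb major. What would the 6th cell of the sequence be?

With a 4-note motive the entries are F3, Bb3, Eb4, each up a 4th from the previous.
Continuing the starts: Ab4 → D5 → G5.
So cell 6 is G5 Eb5 Bb5 C6.

G5 Eb5 Bb5 C6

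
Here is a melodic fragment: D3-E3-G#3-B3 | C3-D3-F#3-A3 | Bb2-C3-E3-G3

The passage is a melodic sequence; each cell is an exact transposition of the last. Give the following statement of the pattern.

Ab2 Bb2 D3 F3

Unit = 4 notes; the statements start on D3, C3, Bb2, moving down a 2nd each time.
So cell 4 is Ab2 Bb2 D3 F3.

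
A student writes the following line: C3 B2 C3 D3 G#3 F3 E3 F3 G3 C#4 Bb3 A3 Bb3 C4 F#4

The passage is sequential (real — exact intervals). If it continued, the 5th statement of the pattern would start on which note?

Taking 5-note groups, the heads are C3, F3, Bb3: the pattern moves up a 4th.
Continuing: Eb4 → Ab4. Statement 5 starts on Ab4.

Ab4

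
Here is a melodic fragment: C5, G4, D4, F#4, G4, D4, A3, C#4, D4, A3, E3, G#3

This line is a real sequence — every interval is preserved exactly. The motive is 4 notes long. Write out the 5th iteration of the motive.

E3 B2 F#2 A#2

The 4-note cells begin on C5, G4, D4 — each down a 4th from the last.
Continuing the starts: A3 → E3.
So cell 5 is E3 B2 F#2 A#2.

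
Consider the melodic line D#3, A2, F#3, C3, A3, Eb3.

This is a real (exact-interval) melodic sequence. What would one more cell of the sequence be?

C4 Gb3

Unit = 2 notes; the statements start on D#3, F#3, A3, moving up a 3rd each time.
Statement 4 starts on C4 and keeps the same exact contour: C4 Gb3.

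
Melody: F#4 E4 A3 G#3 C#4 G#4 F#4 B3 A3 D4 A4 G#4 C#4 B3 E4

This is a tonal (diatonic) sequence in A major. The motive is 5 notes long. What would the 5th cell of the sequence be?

C#5 B4 E4 D4 G#4

Taking 5-note groups, the heads are F#4, G#4, A4: the pattern moves up a 2nd.
Carrying on: B4 → C#5.
Statement 5 starts on C#5 and keeps the same diatonic contour: C#5 B4 E4 D4 G#4.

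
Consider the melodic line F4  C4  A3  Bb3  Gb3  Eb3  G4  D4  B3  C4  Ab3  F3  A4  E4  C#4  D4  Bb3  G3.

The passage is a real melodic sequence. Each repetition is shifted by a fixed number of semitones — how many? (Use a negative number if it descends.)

Taking 6-note groups, the heads are F4, G4, A4: the pattern moves up a 2nd.
F4 to G4 spans +2 semitones.

2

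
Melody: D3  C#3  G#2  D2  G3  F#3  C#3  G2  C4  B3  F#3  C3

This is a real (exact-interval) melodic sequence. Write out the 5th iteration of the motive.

Taking 4-note groups, the heads are D3, G3, C4: the pattern moves up a 4th.
Carrying on: F4 → Bb4.
From Bb4 the exact shape gives Bb4 A4 E4 Bb3.

Bb4 A4 E4 Bb3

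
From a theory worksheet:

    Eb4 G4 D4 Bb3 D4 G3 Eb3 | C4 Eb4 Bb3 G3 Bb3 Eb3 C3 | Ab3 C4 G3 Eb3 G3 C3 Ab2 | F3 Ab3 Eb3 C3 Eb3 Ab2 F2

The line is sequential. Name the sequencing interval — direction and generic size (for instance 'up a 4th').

With a 7-note motive the entries are Eb4, C4, Ab3, F3, each down a 3rd from the previous.
From Eb4 to C4: down a 3rd.

down a 3rd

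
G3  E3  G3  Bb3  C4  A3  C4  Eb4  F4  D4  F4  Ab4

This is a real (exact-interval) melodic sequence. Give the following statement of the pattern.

The 4-note cells begin on G3, C4, F4 — each up a 4th from the last.
So cell 4 is Bb4 G4 Bb4 Db5.

Bb4 G4 Bb4 Db5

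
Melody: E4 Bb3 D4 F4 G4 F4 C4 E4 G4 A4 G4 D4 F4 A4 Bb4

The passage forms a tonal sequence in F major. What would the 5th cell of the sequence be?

Taking 5-note groups, the heads are E4, F4, G4: the pattern moves up a 2nd.
Continuing the starts: A4 → Bb4.
From Bb4 the diatonic shape gives Bb4 F4 A4 C5 D5.

Bb4 F4 A4 C5 D5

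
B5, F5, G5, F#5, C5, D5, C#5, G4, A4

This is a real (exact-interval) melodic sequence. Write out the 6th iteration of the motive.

With a 3-note motive the entries are B5, F#5, C#5, each down a 4th from the previous.
Continuing the starts: G#4 → D#4 → A#3.
Statement 6 starts on A#3 and keeps the same exact contour: A#3 E3 F#3.

A#3 E3 F#3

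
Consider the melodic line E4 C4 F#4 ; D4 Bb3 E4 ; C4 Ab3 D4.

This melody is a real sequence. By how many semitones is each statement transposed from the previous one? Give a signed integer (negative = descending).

-2

With a 3-note motive the entries are E4, D4, C4, each down a 2nd from the previous.
E4 to D4 spans -2 semitones.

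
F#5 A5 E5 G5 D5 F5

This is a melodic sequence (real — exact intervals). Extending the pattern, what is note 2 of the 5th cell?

Db5

The unit is 2 notes. Position-2 pitches of the 3 shown cells: A5, G5, F5.
Carrying that down a 2nd forward: Eb5 → Db5.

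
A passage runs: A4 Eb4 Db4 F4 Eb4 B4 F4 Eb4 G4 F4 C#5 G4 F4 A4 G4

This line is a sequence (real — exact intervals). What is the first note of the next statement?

D#5

Unit = 5 notes; the statements start on A4, B4, C#5, moving up a 2nd each time.
One more step up a 2nd gives D#5.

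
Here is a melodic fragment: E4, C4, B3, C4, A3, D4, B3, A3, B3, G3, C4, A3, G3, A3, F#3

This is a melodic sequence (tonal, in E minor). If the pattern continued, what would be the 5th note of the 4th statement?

E3

With 5-note cells, note 5 of each statement runs A3, G3, F#3.
Each moves down a 2nd; the next is E3.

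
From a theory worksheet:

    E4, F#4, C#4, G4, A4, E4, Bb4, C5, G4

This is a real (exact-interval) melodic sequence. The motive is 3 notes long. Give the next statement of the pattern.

Taking 3-note groups, the heads are E4, G4, Bb4: the pattern moves up a 3rd.
From Db5 the exact shape gives Db5 Eb5 Bb4.

Db5 Eb5 Bb4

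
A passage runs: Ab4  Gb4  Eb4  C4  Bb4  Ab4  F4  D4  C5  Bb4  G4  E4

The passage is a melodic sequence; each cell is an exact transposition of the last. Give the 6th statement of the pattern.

F#5 E5 C#5 A#4

With a 4-note motive the entries are Ab4, Bb4, C5, each up a 2nd from the previous.
Continuing the starts: D5 → E5 → F#5.
So cell 6 is F#5 E5 C#5 A#4.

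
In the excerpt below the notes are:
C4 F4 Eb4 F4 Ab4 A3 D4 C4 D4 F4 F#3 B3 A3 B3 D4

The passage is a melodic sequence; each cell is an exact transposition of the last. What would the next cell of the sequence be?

D#3 G#3 F#3 G#3 B3

The 5-note cells begin on C4, A3, F#3 — each down a 3rd from the last.
Statement 4 starts on D#3 and keeps the same exact contour: D#3 G#3 F#3 G#3 B3.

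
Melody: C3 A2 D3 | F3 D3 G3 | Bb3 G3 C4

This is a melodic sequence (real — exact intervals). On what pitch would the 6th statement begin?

The 3-note cells begin on C3, F3, Bb3 — each up a 4th from the last.
Continuing: Eb4 → Ab4 → Db5. Statement 6 starts on Db5.

Db5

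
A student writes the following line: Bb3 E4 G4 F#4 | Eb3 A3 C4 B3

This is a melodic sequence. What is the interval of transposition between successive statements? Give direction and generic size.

The 4-note cells begin on Bb3, Eb3 — each down a 5th from the last.
From Bb3 to Eb3: down a 5th.

down a 5th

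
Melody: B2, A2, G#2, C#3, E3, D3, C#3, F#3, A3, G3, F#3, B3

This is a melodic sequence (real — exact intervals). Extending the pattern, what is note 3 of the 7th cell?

D5

With 4-note cells, note 3 of each statement runs G#2, C#3, F#3.
Each moves up a 4th. Continuing: B3 → E4 → A4 → D5.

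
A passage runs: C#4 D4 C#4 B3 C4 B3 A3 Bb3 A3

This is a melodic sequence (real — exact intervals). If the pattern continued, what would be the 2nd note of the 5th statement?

Gb3

Grouping in 3s, the 2nd note of each cell is D4, C4, Bb3.
Each moves down a 2nd. Continuing: Ab3 → Gb3.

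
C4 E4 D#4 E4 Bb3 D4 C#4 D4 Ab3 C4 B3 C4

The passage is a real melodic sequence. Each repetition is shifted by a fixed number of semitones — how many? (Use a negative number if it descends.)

The 4-note cells begin on C4, Bb3, Ab3 — each down a 2nd from the last.
Counting half-steps from C4 to Bb3: -2.

-2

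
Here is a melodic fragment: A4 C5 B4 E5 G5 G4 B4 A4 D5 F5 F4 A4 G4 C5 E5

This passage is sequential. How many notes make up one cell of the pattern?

5

Try groups of 5 (3 cells in 15 notes):
A4 C5 B4 E5 G5 | G4 B4 A4 D5 F5 | F4 A4 G4 C5 E5
That's a consistent down a 2nd shift per cell, and no other grouping gives one.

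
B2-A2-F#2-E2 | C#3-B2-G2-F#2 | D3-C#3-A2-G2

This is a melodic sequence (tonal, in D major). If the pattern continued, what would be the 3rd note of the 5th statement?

C#3

With 4-note cells, note 3 of each statement runs F#2, G2, A2.
Each moves up a 2nd. Continuing: B2 → C#3.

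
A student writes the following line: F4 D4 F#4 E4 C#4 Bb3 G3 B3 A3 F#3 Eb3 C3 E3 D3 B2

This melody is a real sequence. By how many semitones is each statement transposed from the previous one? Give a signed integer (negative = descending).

Unit = 5 notes; the statements start on F4, Bb3, Eb3, moving down a 5th each time.
Counting half-steps from F4 to Bb3: -7.

-7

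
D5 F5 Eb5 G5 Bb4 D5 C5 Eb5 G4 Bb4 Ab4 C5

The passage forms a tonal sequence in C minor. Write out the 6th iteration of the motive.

Ab3 C4 Bb3 D4

With a 4-note motive the entries are D5, Bb4, G4, each down a 3rd from the previous.
Extending down a 3rd: Eb4 → C4 → Ab3.
So cell 6 is Ab3 C4 Bb3 D4.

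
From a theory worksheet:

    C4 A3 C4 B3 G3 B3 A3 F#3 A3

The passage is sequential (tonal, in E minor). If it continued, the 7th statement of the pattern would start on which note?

D3

Unit = 3 notes; the statements start on C4, B3, A3, moving down a 2nd each time.
Extending the heads down a 2nd: G3 → F#3 → E3 → D3.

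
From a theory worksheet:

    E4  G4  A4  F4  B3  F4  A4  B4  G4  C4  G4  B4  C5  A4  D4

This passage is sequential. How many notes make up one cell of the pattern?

5

There are 15 notes; a 5-note unit gives 3 cells:
E4 G4 A4 F4 B3 | F4 A4 B4 G4 C4 | G4 B4 C5 A4 D4
That's a consistent up a 2nd shift per cell, and no other grouping gives one.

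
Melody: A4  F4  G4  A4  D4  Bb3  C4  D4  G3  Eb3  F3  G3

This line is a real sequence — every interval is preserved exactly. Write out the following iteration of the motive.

Taking 4-note groups, the heads are A4, D4, G3: the pattern moves down a 5th.
Statement 4 starts on C3 and keeps the same exact contour: C3 Ab2 Bb2 C3.

C3 Ab2 Bb2 C3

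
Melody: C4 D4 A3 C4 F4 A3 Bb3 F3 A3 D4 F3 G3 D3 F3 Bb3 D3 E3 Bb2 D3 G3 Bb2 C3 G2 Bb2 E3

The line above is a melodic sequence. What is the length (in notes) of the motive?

Try groups of 5 (5 cells in 25 notes):
C4 D4 A3 C4 F4 | A3 Bb3 F3 A3 D4 | F3 G3 D3 F3 Bb3 | D3 E3 Bb2 D3 G3 | Bb2 C3 G2 Bb2 E3
Every group is a transposition down a 3rd of the one before; no shorter unit works.

5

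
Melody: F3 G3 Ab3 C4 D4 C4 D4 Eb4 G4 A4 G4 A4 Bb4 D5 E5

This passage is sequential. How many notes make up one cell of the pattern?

Try groups of 5 (3 cells in 15 notes):
F3 G3 Ab3 C4 D4 | C4 D4 Eb4 G4 A4 | G4 A4 Bb4 D5 E5
That's a consistent up a 5th shift per cell, and no other grouping gives one.

5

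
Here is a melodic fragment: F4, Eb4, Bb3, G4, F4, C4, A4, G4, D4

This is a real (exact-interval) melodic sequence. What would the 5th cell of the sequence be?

With a 3-note motive the entries are F4, G4, A4, each up a 2nd from the previous.
Carrying on: B4 → C#5.
So cell 5 is C#5 B4 F#4.

C#5 B4 F#4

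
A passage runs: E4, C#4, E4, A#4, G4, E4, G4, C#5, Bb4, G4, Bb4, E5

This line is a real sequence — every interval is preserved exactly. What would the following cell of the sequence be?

Db5 Bb4 Db5 G5

With a 4-note motive the entries are E4, G4, Bb4, each up a 3rd from the previous.
Statement 4 starts on Db5 and keeps the same exact contour: Db5 Bb4 Db5 G5.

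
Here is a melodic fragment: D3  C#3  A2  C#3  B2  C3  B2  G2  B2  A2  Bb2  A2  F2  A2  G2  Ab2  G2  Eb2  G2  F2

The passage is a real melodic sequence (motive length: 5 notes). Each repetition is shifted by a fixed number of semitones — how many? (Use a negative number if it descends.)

-2

Taking 5-note groups, the heads are D3, C3, Bb2, Ab2: the pattern moves down a 2nd.
Counting half-steps from D3 to C3: -2.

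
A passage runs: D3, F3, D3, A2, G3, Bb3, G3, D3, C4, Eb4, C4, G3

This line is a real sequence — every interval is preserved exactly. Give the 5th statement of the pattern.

Bb4 Db5 Bb4 F4

Taking 4-note groups, the heads are D3, G3, C4: the pattern moves up a 4th.
Extending up a 4th: F4 → Bb4.
From Bb4 the exact shape gives Bb4 Db5 Bb4 F4.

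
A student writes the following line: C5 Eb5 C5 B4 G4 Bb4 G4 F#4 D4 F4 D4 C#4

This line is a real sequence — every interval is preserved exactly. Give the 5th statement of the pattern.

Taking 4-note groups, the heads are C5, G4, D4: the pattern moves down a 4th.
Extending down a 4th: A3 → E3.
From E3 the exact shape gives E3 G3 E3 D#3.

E3 G3 E3 D#3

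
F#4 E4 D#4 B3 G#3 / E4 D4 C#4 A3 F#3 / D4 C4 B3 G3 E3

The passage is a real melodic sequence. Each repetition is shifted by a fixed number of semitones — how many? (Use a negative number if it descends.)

Taking 5-note groups, the heads are F#4, E4, D4: the pattern moves down a 2nd.
F#4→E4 is 64 − 66 = -2 semitones.

-2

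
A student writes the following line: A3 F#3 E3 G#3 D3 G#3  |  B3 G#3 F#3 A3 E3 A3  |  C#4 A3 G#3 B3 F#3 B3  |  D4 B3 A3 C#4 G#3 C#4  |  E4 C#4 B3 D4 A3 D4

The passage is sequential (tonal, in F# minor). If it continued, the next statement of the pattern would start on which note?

F#4

Unit = 6 notes; the statements start on A3, B3, C#4, D4, E4, moving up a 2nd each time.
One more step up a 2nd gives F#4.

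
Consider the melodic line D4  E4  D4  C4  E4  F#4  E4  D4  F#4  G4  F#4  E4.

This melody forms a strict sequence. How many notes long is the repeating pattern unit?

12 notes total. Splitting into 3 groups of 4:
D4 E4 D4 C4 | E4 F#4 E4 D4 | F#4 G4 F#4 E4
Each cell is the previous one up a 2nd — so the unit is 4 notes.

4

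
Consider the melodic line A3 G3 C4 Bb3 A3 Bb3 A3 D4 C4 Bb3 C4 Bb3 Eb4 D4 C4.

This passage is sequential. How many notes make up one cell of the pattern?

There are 15 notes; a 5-note unit gives 3 cells:
A3 G3 C4 Bb3 A3 | Bb3 A3 D4 C4 Bb3 | C4 Bb3 Eb4 D4 C4
That's a consistent up a 2nd shift per cell, and no other grouping gives one.

5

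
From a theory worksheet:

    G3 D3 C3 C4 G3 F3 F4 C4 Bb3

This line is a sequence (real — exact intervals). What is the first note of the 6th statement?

Ab5

The 3-note cells begin on G3, C4, F4 — each up a 4th from the last.
Continuing: Bb4 → Eb5 → Ab5. Statement 6 starts on Ab5.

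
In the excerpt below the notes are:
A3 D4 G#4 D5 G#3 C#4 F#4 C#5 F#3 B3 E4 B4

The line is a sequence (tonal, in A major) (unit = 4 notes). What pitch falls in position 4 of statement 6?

The unit is 4 notes. Position-4 pitches of the 3 shown cells: D5, C#5, B4.
Extending down a 2nd: A4 → G#4 → F#4.

F#4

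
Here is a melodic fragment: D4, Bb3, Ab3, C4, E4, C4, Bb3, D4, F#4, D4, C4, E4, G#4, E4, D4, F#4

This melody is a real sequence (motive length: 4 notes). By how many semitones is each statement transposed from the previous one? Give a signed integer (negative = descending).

Taking 4-note groups, the heads are D4, E4, F#4, G#4: the pattern moves up a 2nd.
Counting half-steps from D4 to E4: 2.

2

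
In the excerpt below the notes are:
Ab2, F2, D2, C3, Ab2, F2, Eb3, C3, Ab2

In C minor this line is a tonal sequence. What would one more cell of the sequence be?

G3 Eb3 C3

Unit = 3 notes; the statements start on Ab2, C3, Eb3, moving up a 3rd each time.
Statement 4 starts on G3 and keeps the same diatonic contour: G3 Eb3 C3.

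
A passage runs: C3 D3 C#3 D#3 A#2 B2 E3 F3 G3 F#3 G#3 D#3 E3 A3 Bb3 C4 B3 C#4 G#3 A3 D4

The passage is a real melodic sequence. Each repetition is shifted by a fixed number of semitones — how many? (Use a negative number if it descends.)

Unit = 7 notes; the statements start on C3, F3, Bb3, moving up a 4th each time.
C3 to F3 spans +5 semitones.

5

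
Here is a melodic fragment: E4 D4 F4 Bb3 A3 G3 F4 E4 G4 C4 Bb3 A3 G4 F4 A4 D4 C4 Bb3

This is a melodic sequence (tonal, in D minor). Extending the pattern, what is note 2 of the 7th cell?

Grouping in 6s, the 2nd note of each cell is D4, E4, F4.
Extending up a 2nd: G4 → A4 → Bb4 → C5.

C5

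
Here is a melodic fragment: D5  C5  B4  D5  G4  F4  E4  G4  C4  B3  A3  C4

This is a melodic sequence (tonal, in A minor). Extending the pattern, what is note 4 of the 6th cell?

E2

With 4-note cells, note 4 of each statement runs D5, G4, C4.
Extending down a 5th: F3 → B2 → E2.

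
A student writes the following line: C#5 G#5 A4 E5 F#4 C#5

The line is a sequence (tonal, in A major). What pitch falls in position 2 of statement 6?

With 2-note cells, note 2 of each statement runs G#5, E5, C#5.
Extending down a 3rd: A4 → F#4 → D4.

D4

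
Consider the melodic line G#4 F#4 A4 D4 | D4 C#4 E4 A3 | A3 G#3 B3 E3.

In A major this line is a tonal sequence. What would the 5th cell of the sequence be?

The 4-note cells begin on G#4, D4, A3 — each down a 4th from the last.
Extending down a 4th: E3 → B2.
So cell 5 is B2 A2 C#3 F#2.

B2 A2 C#3 F#2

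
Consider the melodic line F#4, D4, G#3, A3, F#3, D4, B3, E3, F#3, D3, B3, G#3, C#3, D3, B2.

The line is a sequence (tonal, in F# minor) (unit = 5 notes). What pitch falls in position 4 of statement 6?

E2

With 5-note cells, note 4 of each statement runs A3, F#3, D3.
Carrying that down a 3rd forward: B2 → G#2 → E2.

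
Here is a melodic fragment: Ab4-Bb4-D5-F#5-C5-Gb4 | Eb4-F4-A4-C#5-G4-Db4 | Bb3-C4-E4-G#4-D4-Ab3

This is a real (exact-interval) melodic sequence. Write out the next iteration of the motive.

F3 G3 B3 D#4 A3 Eb3

The 6-note cells begin on Ab4, Eb4, Bb3 — each down a 4th from the last.
From F3 the exact shape gives F3 G3 B3 D#4 A3 Eb3.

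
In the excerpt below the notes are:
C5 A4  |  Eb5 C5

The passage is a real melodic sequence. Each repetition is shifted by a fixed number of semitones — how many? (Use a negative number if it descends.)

3

Unit = 2 notes; the statements start on C5, Eb5, moving up a 3rd each time.
C5 to Eb5 spans +3 semitones.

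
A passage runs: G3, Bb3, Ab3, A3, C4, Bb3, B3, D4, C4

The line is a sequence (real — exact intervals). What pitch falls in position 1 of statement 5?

Grouping in 3s, the 1st note of each cell is G3, A3, B3.
Carrying that up a 2nd forward: C#4 → D#4.

D#4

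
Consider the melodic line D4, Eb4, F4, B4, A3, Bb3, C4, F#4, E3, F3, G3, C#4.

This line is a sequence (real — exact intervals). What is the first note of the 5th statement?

F#2

With a 4-note motive the entries are D4, A3, E3, each down a 4th from the previous.
Extending the heads down a 4th: B2 → F#2.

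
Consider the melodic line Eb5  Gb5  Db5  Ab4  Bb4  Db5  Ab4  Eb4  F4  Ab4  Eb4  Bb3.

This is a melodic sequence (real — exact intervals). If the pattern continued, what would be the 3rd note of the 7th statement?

With 4-note cells, note 3 of each statement runs Db5, Ab4, Eb4.
Each moves down a 4th. Continuing: Bb3 → F3 → C3 → G2.

G2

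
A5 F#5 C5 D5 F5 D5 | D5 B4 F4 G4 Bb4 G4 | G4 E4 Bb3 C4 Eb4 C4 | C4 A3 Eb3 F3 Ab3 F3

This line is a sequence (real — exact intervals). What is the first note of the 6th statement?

Bb2

Unit = 6 notes; the statements start on A5, D5, G4, C4, moving down a 5th each time.
Continuing: F3 → Bb2. Statement 6 starts on Bb2.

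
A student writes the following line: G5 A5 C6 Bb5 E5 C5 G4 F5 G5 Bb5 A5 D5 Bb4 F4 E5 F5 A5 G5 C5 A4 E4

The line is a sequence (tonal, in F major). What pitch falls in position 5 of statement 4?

Bb4

The unit is 7 notes. Position-5 pitches of the 3 shown cells: E5, D5, C5.
From C5, down a 2nd gives Bb4.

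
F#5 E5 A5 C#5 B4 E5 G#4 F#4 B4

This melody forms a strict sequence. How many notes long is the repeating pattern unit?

There are 9 notes; a 3-note unit gives 3 cells:
F#5 E5 A5 | C#5 B4 E5 | G#4 F#4 B4
That's a consistent down a 4th shift per cell, and no other grouping gives one.

3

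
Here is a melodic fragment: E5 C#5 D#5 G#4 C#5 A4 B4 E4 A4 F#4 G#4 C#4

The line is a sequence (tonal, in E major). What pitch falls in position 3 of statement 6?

A3

The unit is 4 notes. Position-3 pitches of the 3 shown cells: D#5, B4, G#4.
Each moves down a 3rd. Continuing: E4 → C#4 → A3.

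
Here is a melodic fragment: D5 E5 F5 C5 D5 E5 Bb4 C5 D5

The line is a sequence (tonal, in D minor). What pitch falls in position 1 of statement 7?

E4

With 3-note cells, note 1 of each statement runs D5, C5, Bb4.
Carrying that down a 2nd forward: A4 → G4 → F4 → E4.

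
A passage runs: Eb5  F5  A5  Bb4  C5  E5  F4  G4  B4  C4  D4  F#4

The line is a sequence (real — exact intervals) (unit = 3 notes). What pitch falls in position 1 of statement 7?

Grouping in 3s, the 1st note of each cell is Eb5, Bb4, F4, C4.
Extending down a 4th: G3 → D3 → A2.

A2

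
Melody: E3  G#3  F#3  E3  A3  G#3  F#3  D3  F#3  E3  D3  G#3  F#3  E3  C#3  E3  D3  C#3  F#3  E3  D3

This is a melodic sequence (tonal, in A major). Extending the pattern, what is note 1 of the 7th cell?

F#2

The unit is 7 notes. Position-1 pitches of the 3 shown cells: E3, D3, C#3.
Each moves down a 2nd. Continuing: B2 → A2 → G#2 → F#2.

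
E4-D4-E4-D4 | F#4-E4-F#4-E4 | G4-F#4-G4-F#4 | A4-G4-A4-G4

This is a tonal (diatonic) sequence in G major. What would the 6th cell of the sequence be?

C5 B4 C5 B4

Unit = 4 notes; the statements start on E4, F#4, G4, A4, moving up a 2nd each time.
Extending up a 2nd: B4 → C5.
Statement 6 starts on C5 and keeps the same diatonic contour: C5 B4 C5 B4.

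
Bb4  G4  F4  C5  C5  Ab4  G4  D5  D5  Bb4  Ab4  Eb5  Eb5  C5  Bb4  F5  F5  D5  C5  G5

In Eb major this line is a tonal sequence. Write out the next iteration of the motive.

Taking 4-note groups, the heads are Bb4, C5, D5, Eb5, F5: the pattern moves up a 2nd.
So cell 6 is G5 Eb5 D5 Ab5.

G5 Eb5 D5 Ab5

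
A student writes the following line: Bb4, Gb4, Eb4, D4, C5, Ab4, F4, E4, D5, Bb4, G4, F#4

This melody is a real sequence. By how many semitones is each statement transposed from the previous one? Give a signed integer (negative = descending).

2

With a 4-note motive the entries are Bb4, C5, D5, each up a 2nd from the previous.
Bb4→C5 is 72 − 70 = 2 semitones.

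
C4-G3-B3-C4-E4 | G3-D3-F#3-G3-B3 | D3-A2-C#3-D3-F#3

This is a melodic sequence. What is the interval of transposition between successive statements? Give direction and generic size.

Unit = 5 notes; the statements start on C4, G3, D3, moving down a 4th each time.
C4 to G3 is down a 4th.

down a 4th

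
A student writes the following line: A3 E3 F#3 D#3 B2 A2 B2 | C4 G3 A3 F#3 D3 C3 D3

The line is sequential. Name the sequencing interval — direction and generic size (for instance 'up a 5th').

up a 3rd

With a 7-note motive the entries are A3, C4, each up a 3rd from the previous.
A3 to C4 is up a 3rd.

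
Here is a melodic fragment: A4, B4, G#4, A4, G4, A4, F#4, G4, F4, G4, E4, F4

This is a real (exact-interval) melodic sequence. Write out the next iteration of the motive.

Eb4 F4 D4 Eb4

Unit = 4 notes; the statements start on A4, G4, F4, moving down a 2nd each time.
From Eb4 the exact shape gives Eb4 F4 D4 Eb4.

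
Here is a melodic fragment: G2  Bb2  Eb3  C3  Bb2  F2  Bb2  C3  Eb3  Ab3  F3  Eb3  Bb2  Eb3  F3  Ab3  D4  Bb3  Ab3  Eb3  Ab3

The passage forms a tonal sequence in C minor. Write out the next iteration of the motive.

Bb3 D4 G4 Eb4 D4 Ab3 D4

Unit = 7 notes; the statements start on G2, C3, F3, moving up a 4th each time.
From Bb3 the diatonic shape gives Bb3 D4 G4 Eb4 D4 Ab3 D4.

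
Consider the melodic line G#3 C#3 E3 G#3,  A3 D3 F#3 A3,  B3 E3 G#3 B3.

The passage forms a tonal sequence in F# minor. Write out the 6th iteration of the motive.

With a 4-note motive the entries are G#3, A3, B3, each up a 2nd from the previous.
Carrying on: C#4 → D4 → E4.
So cell 6 is E4 A3 C#4 E4.

E4 A3 C#4 E4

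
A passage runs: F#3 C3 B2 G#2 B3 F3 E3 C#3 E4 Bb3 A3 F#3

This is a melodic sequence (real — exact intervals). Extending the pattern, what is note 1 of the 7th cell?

C6

Grouping in 4s, the 1st note of each cell is F#3, B3, E4.
Extending up a 4th: A4 → D5 → G5 → C6.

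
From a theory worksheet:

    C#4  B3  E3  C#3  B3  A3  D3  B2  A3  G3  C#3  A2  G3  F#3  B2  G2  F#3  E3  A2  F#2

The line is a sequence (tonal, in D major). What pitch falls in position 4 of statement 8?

Grouping in 4s, the 4th note of each cell is C#3, B2, A2, G2, F#2.
Each moves down a 2nd. Continuing: E2 → D2 → C#2.

C#2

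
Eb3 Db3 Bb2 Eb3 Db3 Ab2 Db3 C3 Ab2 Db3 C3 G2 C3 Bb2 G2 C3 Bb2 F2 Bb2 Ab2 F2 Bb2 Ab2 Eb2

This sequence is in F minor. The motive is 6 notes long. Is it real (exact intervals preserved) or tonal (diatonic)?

tonal

Every note is diatonic to F minor.
Cell 1 has -2 semitones from note 1 to 2, but cell 2 has -1 — the interval quality changes while the contour stays the same, which is the hallmark of a tonal sequence.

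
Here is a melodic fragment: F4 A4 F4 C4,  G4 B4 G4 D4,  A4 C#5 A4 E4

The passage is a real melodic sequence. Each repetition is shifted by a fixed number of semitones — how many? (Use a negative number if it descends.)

Taking 4-note groups, the heads are F4, G4, A4: the pattern moves up a 2nd.
Counting half-steps from F4 to G4: 2.

2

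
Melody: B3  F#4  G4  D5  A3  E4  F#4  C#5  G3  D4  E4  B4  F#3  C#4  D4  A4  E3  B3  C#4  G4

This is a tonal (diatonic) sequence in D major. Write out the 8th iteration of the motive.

Unit = 4 notes; the statements start on B3, A3, G3, F#3, E3, moving down a 2nd each time.
Extending down a 2nd: D3 → C#3 → B2.
From B2 the diatonic shape gives B2 F#3 G3 D4.

B2 F#3 G3 D4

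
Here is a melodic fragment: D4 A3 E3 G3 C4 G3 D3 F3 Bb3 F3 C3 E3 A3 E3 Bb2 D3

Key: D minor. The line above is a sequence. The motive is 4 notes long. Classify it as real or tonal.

Every note is diatonic to D minor.
Cell 1 has +3 semitones from note 3 to 4, but cell 3 has +4 — the interval quality changes while the contour stays the same, which is the hallmark of a tonal sequence.

tonal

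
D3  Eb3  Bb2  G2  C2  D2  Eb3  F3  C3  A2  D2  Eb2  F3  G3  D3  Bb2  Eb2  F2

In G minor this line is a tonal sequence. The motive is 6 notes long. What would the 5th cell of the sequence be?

Taking 6-note groups, the heads are D3, Eb3, F3: the pattern moves up a 2nd.
Extending up a 2nd: G3 → A3.
Statement 5 starts on A3 and keeps the same diatonic contour: A3 Bb3 F3 D3 G2 A2.

A3 Bb3 F3 D3 G2 A2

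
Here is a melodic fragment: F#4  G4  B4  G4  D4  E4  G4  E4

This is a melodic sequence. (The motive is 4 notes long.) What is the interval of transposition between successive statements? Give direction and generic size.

down a 3rd

The 4-note cells begin on F#4, D4 — each down a 3rd from the last.
F#4 to D4 is down a 3rd.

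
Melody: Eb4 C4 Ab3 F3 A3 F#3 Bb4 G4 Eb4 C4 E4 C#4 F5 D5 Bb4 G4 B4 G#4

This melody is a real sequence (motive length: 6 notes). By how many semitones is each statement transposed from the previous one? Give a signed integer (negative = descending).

7

With a 6-note motive the entries are Eb4, Bb4, F5, each up a 5th from the previous.
Eb4→Bb4 is 70 − 63 = 7 semitones.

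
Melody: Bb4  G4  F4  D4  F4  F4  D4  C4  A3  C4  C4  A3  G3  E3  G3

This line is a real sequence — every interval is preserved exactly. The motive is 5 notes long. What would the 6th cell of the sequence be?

A2 F#2 E2 C#2 E2

With a 5-note motive the entries are Bb4, F4, C4, each down a 4th from the previous.
Carrying on: G3 → D3 → A2.
So cell 6 is A2 F#2 E2 C#2 E2.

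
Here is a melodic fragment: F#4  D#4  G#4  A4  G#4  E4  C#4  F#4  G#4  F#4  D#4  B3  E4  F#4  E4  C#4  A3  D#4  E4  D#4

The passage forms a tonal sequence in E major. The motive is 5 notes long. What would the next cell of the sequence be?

B3 G#3 C#4 D#4 C#4

With a 5-note motive the entries are F#4, E4, D#4, C#4, each down a 2nd from the previous.
Statement 5 starts on B3 and keeps the same diatonic contour: B3 G#3 C#4 D#4 C#4.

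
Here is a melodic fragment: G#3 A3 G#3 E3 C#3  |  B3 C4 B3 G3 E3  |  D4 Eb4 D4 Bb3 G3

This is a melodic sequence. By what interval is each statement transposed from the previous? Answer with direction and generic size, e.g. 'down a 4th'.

up a 3rd

Taking 5-note groups, the heads are G#3, B3, D4: the pattern moves up a 3rd.
G#3 to B3 is up a 3rd.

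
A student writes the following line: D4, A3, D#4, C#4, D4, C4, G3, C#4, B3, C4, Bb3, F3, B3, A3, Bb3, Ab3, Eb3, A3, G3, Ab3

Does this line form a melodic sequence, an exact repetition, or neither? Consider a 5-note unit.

Each 5-note cell is the previous one transposed down a 2nd.

sequence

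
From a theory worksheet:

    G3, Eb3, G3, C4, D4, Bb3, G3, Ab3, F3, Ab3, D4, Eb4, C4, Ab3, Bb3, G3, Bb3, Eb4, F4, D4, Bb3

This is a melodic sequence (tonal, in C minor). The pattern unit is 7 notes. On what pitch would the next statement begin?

C4

With a 7-note motive the entries are G3, Ab3, Bb3, each up a 2nd from the previous.
One more step up a 2nd gives C4.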